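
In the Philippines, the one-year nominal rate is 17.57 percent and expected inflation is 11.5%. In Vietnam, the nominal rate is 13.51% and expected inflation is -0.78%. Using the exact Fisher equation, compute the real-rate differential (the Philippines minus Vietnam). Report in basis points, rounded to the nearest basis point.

-896 basis points

The Philippines: (1 + 0.1757)/(1 + 0.1150) − 1 = 5.4439%
Vietnam: (1 + 0.1351)/(1 − 0.0078) − 1 = 14.4023%
Differential = 5.4439% − 14.4023% = -8.9584% → -896 basis points.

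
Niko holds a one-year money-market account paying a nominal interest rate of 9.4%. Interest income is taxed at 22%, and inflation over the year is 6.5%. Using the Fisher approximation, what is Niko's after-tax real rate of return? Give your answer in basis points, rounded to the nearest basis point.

83 basis points

After-tax nominal return = 9.4% × (1 − 0.22) = 7.3320%.
r ≈ 7.3320% − 6.5% → 83 basis points.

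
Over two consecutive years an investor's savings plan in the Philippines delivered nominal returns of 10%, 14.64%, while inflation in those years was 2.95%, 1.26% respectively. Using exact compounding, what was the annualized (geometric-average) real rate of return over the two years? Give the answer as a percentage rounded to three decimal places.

9.985%

Nominal growth factor = 1.1000 × 1.1464 = 1.26104000
Price-level growth factor = 1.0295 × 1.0126 = 1.04247170
Real growth factor = 1.26104000 / 1.04247170 = 1.20966353
Annualized real rate = 1.20966353^(1/2) − 1 = 9.9847% → 9.985%.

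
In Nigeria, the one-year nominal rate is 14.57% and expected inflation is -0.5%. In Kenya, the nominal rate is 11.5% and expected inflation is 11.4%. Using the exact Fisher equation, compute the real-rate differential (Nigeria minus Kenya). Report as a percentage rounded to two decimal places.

15.06%

Nigeria: (1 + 0.1457)/(1 − 0.0050) − 1 = 15.1457%
Kenya: (1 + 0.1150)/(1 + 0.1140) − 1 = 0.0898%
Differential = 15.1457% − 0.0898% = 15.0560% → 15.06%.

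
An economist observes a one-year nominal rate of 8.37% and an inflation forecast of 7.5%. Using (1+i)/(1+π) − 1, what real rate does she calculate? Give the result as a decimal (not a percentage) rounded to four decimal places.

1 + r = 1.08370 / 1.07500 = 1.008093
r = 1.008093 − 1 = 0.8093%, i.e. 0.0081.

0.0081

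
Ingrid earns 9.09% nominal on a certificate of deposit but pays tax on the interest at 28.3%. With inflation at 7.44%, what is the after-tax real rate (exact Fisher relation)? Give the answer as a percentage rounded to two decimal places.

After-tax nominal return = 9.09% × (1 − 0.283) = 6.51753%.
1 + r = 1.0651753 / 1.07440 = 0.991414
After-tax real rate = 0.991414 − 1 → -0.86%.

-0.86%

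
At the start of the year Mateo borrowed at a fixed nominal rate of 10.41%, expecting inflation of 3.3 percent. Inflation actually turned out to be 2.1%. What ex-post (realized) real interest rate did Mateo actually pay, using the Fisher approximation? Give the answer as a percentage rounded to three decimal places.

Ex-post: 10.41% − 2.1% = 8.310%
So the realized real rate is 8.310%.

8.310%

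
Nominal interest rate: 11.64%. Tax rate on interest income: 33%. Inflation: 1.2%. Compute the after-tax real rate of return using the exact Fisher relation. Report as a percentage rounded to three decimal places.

6.521%

After-tax nominal return = 11.64% × (1 − 0.33) = 7.7988%.
1 + r = 1.077988 / 1.01200 = 1.065206
After-tax real rate = 1.065206 − 1 → 6.521%.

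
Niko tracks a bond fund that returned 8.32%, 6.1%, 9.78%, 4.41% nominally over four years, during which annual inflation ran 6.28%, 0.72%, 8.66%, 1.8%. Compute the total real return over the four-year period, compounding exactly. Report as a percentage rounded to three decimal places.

Nominal growth factor = 1.0832 × 1.0610 × 1.0978 × 1.0441 = 1.317314
Price-level growth factor = 1.0628 × 1.0072 × 1.0866 × 1.0180 = 1.184090
Real growth factor = 1.317314 / 1.184090 = 1.112512
Total real return = 1.112512 − 1 → 11.251%.

11.251%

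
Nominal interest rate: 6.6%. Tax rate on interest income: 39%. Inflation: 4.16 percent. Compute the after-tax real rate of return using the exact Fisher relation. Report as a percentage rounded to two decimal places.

-0.13%

After-tax nominal return = 6.6% × (1 − 0.39) = 4.0260%.
1 + r = 1.04026 / 1.04160 = 0.998714
After-tax real rate = 0.998714 − 1 → -0.13%.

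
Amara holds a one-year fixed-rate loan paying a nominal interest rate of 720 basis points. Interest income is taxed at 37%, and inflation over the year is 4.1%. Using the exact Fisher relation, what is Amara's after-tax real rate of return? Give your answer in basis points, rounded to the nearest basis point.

42 basis points

After-tax nominal return = 7.2% × (1 − 0.37) = 4.5360%.
1 + r = 1.04536 / 1.04100 = 1.004188
After-tax real rate = 1.004188 − 1 → 42 basis points.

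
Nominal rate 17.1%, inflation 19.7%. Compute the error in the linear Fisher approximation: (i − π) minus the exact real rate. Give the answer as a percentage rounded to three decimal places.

-0.428%

Approximate: r ≈ 17.100% − 19.700% = -2.6000%
Exact: (1 + 0.1710)/(1 + 0.1970) − 1 = -2.1721%
Error = -2.6000% − (-2.1721%) = -0.4279% → -0.428%.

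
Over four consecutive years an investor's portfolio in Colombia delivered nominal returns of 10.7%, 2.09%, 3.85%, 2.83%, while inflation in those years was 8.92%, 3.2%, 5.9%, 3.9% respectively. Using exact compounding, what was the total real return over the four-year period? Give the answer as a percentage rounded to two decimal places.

Compound the nominal returns: 1.1070 × 1.0209 × 1.0385 × 1.0283 = 1.206861.
Compound inflation: 1.0892 × 1.0320 × 1.0590 × 1.0390 = 1.236798.
Deflate: 1.206861 / 1.236798 = 0.975794.
Total real return = 0.975794 − 1 → -2.42%.

-2.42%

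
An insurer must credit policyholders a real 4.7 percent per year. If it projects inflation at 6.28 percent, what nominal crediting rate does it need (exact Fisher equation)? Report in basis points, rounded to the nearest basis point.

1128 basis points

(1 + i) = (1 + r)(1 + π) = 1.04700 × 1.06280 = 1.1127516
i = 1.1127516 − 1, so the required nominal rate is 1128 basis points.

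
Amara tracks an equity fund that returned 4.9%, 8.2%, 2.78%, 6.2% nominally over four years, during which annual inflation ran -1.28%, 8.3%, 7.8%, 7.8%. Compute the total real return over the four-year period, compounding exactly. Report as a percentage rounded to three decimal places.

-0.284%

Compound the nominal returns: 1.0490 × 1.0820 × 1.0278 × 1.0620 = 1.238899.
Compound inflation: 0.9872 × 1.0830 × 1.0780 × 1.0780 = 1.242428.
Deflate: 1.238899 / 1.242428 = 0.997160.
Total real return = 0.997160 − 1 → -0.284%.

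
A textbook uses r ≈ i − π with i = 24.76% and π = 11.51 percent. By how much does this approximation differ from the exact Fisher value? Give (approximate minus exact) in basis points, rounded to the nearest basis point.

137 basis points

Approximate: r ≈ 24.760% − 11.510% = 13.2500%
Exact: (1 + 0.2476)/(1 + 0.1151) − 1 = 11.8823%
Error = 13.2500% − 11.8823% = 1.3677% → 137 basis points.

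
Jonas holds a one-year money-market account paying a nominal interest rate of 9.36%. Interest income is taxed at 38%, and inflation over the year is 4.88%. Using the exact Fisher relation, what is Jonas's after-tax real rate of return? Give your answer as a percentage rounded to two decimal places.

0.88%

After-tax nominal return = 9.36% × (1 − 0.38) = 5.8032%.
1 + r = 1.058032 / 1.04880 = 1.008802
After-tax real rate = 1.008802 − 1 → 0.88%.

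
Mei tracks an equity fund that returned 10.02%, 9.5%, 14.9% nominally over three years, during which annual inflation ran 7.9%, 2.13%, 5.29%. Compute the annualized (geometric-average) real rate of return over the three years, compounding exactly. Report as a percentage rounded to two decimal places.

6.06%

Compound the nominal returns: 1.1002 × 1.0950 × 1.1490 = 1.38422213.
Compound inflation: 1.0790 × 1.0213 × 1.0529 = 1.16027758.
Deflate: 1.38422213 / 1.16027758 = 1.19300946.
Annualized real rate = 1.19300946^(1/3) − 1 = 6.0591% → 6.06%.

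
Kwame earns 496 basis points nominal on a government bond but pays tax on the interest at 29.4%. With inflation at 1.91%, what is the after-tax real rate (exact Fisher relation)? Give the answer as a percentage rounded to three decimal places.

1.562%

After-tax nominal return = 4.96% × (1 − 0.294) = 3.50176%.
1 + r = 1.0350176 / 1.01910 = 1.015619
After-tax real rate = 1.015619 − 1 → 1.562%.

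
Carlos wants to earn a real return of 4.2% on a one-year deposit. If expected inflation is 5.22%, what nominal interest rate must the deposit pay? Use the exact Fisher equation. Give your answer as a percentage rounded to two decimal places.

(1 + i) = (1 + r)(1 + π) = 1.04200 × 1.05220 = 1.0963924
i = 1.0963924 − 1, so the required nominal rate is 9.64%.

9.64%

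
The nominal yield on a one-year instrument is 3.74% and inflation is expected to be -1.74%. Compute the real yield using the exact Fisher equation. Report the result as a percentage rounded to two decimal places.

5.58%

1 + r = 1.03740 / 0.98260 = 1.055770
r = 1.055770 − 1 = 5.5770%, i.e. 5.58%.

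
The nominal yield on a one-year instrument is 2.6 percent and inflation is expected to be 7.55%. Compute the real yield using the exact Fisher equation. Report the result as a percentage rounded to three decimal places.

By the Fisher relation, 1 + r = (1 + i)/(1 + π).
1 + r = 1.02600 / 1.07550 = 0.9539749
r = 0.9539749 − 1 = -4.60251%, i.e. -4.603%.

-4.603%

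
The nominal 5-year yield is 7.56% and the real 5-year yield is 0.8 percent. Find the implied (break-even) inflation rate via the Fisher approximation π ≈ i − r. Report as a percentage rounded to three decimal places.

π ≈ i − r = 7.56% − 0.8% → 6.760%.

6.760%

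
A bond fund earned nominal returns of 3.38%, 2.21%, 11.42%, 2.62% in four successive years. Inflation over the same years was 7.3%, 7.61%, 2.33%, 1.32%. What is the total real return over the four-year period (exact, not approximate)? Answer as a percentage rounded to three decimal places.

0.919%

Compound the nominal returns: 1.0338 × 1.0221 × 1.1142 × 1.0262 = 1.208162.
Compound inflation: 1.0730 × 1.0761 × 1.0233 × 1.0132 = 1.197155.
Deflate: 1.208162 / 1.197155 = 1.009194.
Total real return = 1.009194 − 1 → 0.919%.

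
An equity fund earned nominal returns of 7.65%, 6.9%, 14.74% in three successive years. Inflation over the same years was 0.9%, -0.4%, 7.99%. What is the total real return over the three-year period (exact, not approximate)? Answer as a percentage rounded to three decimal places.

21.667%

Nominal growth factor = 1.0765 × 1.0690 × 1.1474 = 1.320403
Price-level growth factor = 1.0090 × 0.9960 × 1.0799 = 1.085261
Real growth factor = 1.320403 / 1.085261 = 1.216669
Total real return = 1.216669 − 1 → 21.667%.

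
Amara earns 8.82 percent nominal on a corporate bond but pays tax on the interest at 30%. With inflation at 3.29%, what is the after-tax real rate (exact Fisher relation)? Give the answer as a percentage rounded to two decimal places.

2.79%

After-tax nominal return = 8.82% × (1 − 0.3) = 6.1740%.
1 + r = 1.06174 / 1.03290 = 1.027921
After-tax real rate = 1.027921 − 1 → 2.79%.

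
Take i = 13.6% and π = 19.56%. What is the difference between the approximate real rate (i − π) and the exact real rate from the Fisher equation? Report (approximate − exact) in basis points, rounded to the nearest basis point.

-98 basis points

Approximate: r ≈ 13.600% − 19.560% = -5.9600%
Exact: (1 + 0.1360)/(1 + 0.1956) − 1 = -4.9849%
Error = -5.9600% − (-4.9849%) = -0.9751% → -98 basis points.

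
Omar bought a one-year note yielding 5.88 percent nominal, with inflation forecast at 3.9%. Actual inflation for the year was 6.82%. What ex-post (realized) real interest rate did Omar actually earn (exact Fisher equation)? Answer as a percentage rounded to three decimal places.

Ex-post: (1 + 0.0588)/(1 + 0.0682) − 1 = -0.8800%
So the realized real rate is -0.880%.

-0.880%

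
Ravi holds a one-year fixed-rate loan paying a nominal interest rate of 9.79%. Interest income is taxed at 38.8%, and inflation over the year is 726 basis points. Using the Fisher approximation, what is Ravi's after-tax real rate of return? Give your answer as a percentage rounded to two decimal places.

After-tax nominal return = 9.79% × (1 − 0.388) = 5.99148%.
r ≈ 5.99148% − 7.26% → -1.27%.

-1.27%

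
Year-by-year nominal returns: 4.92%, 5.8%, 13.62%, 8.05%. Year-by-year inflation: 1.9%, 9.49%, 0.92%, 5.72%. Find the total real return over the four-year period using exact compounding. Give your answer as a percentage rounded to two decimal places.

Nominal growth factor = 1.0492 × 1.0580 × 1.1362 × 1.0805 = 1.362773
Price-level growth factor = 1.0190 × 1.0949 × 1.0092 × 1.0572 = 1.190373
Real growth factor = 1.362773 / 1.190373 = 1.144829
Total real return = 1.144829 − 1 → 14.48%.

14.48%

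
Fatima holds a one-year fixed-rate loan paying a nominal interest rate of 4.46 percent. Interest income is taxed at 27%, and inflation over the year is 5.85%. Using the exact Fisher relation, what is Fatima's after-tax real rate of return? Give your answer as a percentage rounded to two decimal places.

-2.45%

After-tax nominal return = 4.46% × (1 − 0.27) = 3.2558%.
1 + r = 1.032558 / 1.05850 = 0.975492
After-tax real rate = 0.975492 − 1 → -2.45%.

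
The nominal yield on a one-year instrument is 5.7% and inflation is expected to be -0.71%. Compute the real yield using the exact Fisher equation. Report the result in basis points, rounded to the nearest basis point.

1 + r = 1.05700 / 0.99290 = 1.064558
r = 1.064558 − 1 = 6.4558%, i.e. 646 basis points.

646 basis points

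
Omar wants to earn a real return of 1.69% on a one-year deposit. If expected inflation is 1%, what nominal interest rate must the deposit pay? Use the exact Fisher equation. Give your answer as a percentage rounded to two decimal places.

2.71%

(1 + i) = (1 + r)(1 + π) = 1.01690 × 1.01000 = 1.027069
i = 1.027069 − 1, so the required nominal rate is 2.71%.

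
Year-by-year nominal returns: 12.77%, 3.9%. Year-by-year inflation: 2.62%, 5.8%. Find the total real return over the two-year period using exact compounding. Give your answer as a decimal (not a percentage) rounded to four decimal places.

0.0792

Compound the nominal returns: 1.1277 × 1.0390 = 1.171680.
Compound inflation: 1.0262 × 1.0580 = 1.085720.
Deflate: 1.171680 / 1.085720 = 1.079174.
Total real return = 1.079174 − 1 → 0.0792.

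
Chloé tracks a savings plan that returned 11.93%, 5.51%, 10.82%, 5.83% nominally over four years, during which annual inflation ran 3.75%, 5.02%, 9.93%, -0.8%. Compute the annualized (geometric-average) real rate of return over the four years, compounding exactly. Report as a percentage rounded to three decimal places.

3.907%

Compound the nominal returns: 1.1193 × 1.0551 × 1.1082 × 1.0583 = 1.38505516.
Compound inflation: 1.0375 × 1.0502 × 1.0993 × 0.9920 = 1.18819582.
Deflate: 1.38505516 / 1.18819582 = 1.16567921.
Annualized real rate = 1.16567921^(1/4) − 1 = 3.9070% → 3.907%.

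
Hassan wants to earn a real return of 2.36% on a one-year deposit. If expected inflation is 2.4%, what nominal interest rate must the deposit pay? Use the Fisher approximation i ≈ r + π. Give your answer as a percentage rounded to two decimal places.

4.76%

i ≈ r + π = 2.36% + 2.4% = 4.76%.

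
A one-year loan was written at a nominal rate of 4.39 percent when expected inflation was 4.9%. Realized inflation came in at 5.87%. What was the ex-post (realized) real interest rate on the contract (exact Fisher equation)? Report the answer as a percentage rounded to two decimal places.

Ex-post: (1 + 0.0439)/(1 + 0.0587) − 1 = -1.3979%
So the realized real rate is -1.40%.

-1.40%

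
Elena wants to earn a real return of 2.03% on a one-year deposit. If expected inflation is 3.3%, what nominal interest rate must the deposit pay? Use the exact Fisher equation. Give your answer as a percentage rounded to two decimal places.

5.40%

(1 + i) = (1 + r)(1 + π) = 1.02030 × 1.03300 = 1.0539699
i = 1.0539699 − 1, so the required nominal rate is 5.40%.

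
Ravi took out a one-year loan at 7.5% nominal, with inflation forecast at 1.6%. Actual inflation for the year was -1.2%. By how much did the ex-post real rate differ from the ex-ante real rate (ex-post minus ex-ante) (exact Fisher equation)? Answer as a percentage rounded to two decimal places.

Ex-ante: (1 + 0.0750)/(1 + 0.0160) − 1 = 5.8071%
Ex-post: (1 + 0.0750)/(1 − 0.0120) − 1 = 8.8057%
Difference (ex-post − ex-ante) = 2.9986% → 3.00%.

3.00%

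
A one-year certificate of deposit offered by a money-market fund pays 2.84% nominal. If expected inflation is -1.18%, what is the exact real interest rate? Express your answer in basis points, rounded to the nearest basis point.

1 + r = 1.02840 / 0.98820 = 1.040680
r = 1.040680 − 1 = 4.0680%, i.e. 407 basis points.

407 basis points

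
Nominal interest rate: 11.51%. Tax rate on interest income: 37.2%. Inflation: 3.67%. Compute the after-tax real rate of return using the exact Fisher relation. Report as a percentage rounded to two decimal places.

3.43%

After-tax nominal return = 11.51% × (1 − 0.372) = 7.22828%.
1 + r = 1.0722828 / 1.03670 = 1.034323
After-tax real rate = 1.034323 − 1 → 3.43%.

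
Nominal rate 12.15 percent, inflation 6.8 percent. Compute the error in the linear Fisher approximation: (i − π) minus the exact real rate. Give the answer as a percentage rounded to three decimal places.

Approximate: r ≈ 12.150% − 6.800% = 5.3500%
Exact: (1 + 0.1215)/(1 + 0.0680) − 1 = 5.0094%
Error = 5.3500% − 5.0094% = 0.3406% → 0.341%.

0.341%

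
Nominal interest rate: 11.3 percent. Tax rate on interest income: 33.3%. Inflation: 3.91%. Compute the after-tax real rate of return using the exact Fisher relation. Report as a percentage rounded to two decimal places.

After-tax nominal return = 11.3% × (1 − 0.333) = 7.5371%.
1 + r = 1.075371 / 1.03910 = 1.034906
After-tax real rate = 1.034906 − 1 → 3.49%.

3.49%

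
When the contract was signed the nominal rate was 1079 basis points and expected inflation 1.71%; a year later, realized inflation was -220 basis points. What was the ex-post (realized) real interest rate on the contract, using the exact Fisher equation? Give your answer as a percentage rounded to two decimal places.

13.28%

Ex-post: (1 + 0.1079)/(1 − 0.0220) − 1 = 13.2822%
So the realized real rate is 13.28%.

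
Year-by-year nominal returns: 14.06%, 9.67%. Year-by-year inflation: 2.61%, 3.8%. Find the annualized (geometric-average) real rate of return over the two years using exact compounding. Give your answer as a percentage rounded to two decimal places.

8.37%

Compound the nominal returns: 1.1406 × 1.0967 = 1.25089602.
Compound inflation: 1.0261 × 1.0380 = 1.06509180.
Deflate: 1.25089602 / 1.06509180 = 1.17444902.
Annualized real rate = 1.17444902^(1/2) − 1 = 8.3720% → 8.37%.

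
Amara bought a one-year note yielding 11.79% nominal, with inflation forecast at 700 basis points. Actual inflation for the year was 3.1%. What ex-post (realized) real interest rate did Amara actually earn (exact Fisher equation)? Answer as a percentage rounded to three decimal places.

8.429%

Ex-post: (1 + 0.1179)/(1 + 0.0310) − 1 = 8.4287%
So the realized real rate is 8.429%.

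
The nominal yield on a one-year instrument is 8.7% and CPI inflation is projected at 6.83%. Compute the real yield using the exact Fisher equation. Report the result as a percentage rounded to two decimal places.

By the Fisher identity, 1 + r = (1 + i)/(1 + π).
1 + r = 1.08700 / 1.06830 = 1.017504
r = 1.017504 − 1 = 1.7504%, i.e. 1.75%.

1.75%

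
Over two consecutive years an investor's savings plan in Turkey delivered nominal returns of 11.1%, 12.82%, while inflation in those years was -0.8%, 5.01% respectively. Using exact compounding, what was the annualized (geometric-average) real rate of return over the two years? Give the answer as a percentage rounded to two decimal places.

Compound the nominal returns: 1.1110 × 1.1282 = 1.25343020.
Compound inflation: 0.9920 × 1.0501 = 1.04169920.
Deflate: 1.25343020 / 1.04169920 = 1.20325541.
Annualized real rate = 1.20325541^(1/2) − 1 = 9.6930% → 9.69%.

9.69%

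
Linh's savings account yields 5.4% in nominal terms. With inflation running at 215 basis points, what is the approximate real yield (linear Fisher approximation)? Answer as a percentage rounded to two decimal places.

r ≈ i − π = 5.4% − 2.15% = 3.25%.

3.25%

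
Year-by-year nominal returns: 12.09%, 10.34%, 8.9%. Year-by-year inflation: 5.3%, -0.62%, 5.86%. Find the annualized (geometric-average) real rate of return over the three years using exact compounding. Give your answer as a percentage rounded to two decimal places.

6.73%

Compound the nominal returns: 1.1209 × 1.1034 × 1.0890 = 1.34687635.
Compound inflation: 1.0530 × 0.9938 × 1.0586 = 1.10779462.
Deflate: 1.34687635 / 1.10779462 = 1.21581774.
Annualized real rate = 1.21581774^(1/3) − 1 = 6.7307% → 6.73%.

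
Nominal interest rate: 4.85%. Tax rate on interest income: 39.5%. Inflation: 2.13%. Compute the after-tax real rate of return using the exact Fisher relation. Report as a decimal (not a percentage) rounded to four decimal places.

After-tax nominal return = 4.85% × (1 − 0.395) = 2.93425%.
1 + r = 1.0293425 / 1.02130 = 1.007875
After-tax real rate = 1.007875 − 1 → 0.0079.

0.0079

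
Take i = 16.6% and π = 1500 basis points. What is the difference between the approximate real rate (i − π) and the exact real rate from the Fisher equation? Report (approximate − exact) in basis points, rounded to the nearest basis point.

Approximate: r ≈ 16.600% − 15.000% = 1.6000%
Exact: (1 + 0.1660)/(1 + 0.1500) − 1 = 1.3913%
Error = 1.6000% − 1.3913% = 0.2087% → 21 basis points.

21 basis points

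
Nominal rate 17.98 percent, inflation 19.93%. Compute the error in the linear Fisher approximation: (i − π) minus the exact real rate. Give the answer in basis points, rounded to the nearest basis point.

-32 basis points

Approximate: r ≈ 17.980% − 19.930% = -1.9500%
Exact: (1 + 0.1798)/(1 + 0.1993) − 1 = -1.6259%
Error = -1.9500% − (-1.6259%) = -0.3241% → -32 basis points.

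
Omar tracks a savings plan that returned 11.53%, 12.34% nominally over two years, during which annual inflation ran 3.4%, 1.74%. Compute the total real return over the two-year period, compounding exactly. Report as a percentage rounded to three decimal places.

19.101%

Compound the nominal returns: 1.1153 × 1.1234 = 1.252928.
Compound inflation: 1.0340 × 1.0174 = 1.051992.
Deflate: 1.252928 / 1.051992 = 1.191006.
Total real return = 1.191006 − 1 → 19.101%.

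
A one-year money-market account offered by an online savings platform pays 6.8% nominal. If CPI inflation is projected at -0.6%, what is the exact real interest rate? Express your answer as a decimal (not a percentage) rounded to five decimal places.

0.07445

By the Fisher equation, 1 + r = (1 + i)/(1 + π).
1 + r = 1.06800 / 0.99400 = 1.074447
r = 1.074447 − 1 = 7.4447%, i.e. 0.07445.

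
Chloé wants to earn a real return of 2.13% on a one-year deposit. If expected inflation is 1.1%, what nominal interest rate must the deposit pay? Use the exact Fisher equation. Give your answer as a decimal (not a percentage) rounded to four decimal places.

(1 + i) = (1 + r)(1 + π) = 1.02130 × 1.01100 = 1.0325343
i = 1.0325343 − 1, so the required nominal rate is 0.0325.

0.0325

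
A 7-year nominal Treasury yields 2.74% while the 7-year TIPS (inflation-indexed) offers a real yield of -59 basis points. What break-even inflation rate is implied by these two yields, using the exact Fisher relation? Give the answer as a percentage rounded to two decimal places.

(1 + π) = (1 + i)/(1 + r) = 1.02740 / 0.99410 = 1.033498
Break-even inflation = 1.033498 − 1 → 3.35%.

3.35%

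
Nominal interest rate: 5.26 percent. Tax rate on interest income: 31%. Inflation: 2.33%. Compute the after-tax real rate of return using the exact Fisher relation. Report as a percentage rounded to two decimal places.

After-tax nominal return = 5.26% × (1 − 0.31) = 3.6294%.
1 + r = 1.036294 / 1.02330 = 1.012698
After-tax real rate = 1.012698 − 1 → 1.27%.

1.27%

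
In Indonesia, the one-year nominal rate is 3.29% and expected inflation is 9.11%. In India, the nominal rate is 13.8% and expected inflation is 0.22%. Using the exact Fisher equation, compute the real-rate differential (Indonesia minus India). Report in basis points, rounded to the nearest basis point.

-1888 basis points

Indonesia: (1 + 0.0329)/(1 + 0.0911) − 1 = -5.3341%
India: (1 + 0.1380)/(1 + 0.0022) − 1 = 13.5502%
Differential = -5.3341% − 13.5502% = -18.8843% → -1888 basis points.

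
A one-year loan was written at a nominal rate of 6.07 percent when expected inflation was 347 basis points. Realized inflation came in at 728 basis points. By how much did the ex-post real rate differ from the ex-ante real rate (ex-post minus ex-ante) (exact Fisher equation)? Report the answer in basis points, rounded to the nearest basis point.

Ex-ante: (1 + 0.0607)/(1 + 0.0347) − 1 = 2.5128%
Ex-post: (1 + 0.0607)/(1 + 0.0728) − 1 = -1.1279%
Difference (ex-post − ex-ante) = -3.6407% → -364 basis points.

-364 basis points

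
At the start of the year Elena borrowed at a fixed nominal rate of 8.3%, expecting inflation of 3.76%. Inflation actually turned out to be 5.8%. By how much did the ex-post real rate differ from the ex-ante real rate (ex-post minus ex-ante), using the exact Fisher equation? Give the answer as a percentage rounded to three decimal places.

Ex-ante: (1 + 0.0830)/(1 + 0.0376) − 1 = 4.37548%
Ex-post: (1 + 0.0830)/(1 + 0.0580) − 1 = 2.36295%
Difference (ex-post − ex-ante) = -2.01253% → -2.013%.

-2.013%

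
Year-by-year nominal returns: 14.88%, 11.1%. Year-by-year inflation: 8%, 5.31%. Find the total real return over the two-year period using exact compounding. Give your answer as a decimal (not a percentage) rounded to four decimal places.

Compound the nominal returns: 1.1488 × 1.1110 = 1.276317.
Compound inflation: 1.0800 × 1.0531 = 1.137348.
Deflate: 1.276317 / 1.137348 = 1.122187.
Total real return = 1.122187 − 1 → 0.1222.

0.1222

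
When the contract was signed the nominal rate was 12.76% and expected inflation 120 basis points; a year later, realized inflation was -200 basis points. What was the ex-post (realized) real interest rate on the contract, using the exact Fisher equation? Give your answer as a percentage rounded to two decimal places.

Ex-post: (1 + 0.1276)/(1 − 0.0200) − 1 = 15.0612%
So the realized real rate is 15.06%.

15.06%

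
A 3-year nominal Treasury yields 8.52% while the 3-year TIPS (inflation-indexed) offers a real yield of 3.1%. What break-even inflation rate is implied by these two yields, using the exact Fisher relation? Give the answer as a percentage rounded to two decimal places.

5.26%

(1 + π) = (1 + i)/(1 + r) = 1.08520 / 1.03100 = 1.052570
Break-even inflation = 1.052570 − 1 → 5.26%.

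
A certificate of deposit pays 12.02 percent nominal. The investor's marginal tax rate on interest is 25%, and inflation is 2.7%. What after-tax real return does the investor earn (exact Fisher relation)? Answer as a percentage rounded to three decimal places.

After-tax nominal return = 12.02% × (1 − 0.25) = 9.0150%.
1 + r = 1.09015 / 1.02700 = 1.061490
After-tax real rate = 1.061490 − 1 → 6.149%.

6.149%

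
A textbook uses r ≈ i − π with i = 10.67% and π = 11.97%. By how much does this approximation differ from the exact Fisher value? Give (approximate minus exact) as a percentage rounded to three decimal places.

-0.139%

Approximate: r ≈ 10.670% − 11.970% = -1.3000%
Exact: (1 + 0.1067)/(1 + 0.1197) − 1 = -1.1610%
Error = -1.3000% − (-1.1610%) = -0.1390% → -0.139%.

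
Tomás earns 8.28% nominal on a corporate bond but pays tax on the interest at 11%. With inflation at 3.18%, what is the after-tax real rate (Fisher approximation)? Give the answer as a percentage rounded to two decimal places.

4.19%

After-tax nominal return = 8.28% × (1 − 0.11) = 7.3692%.
r ≈ 7.3692% − 3.18% → 4.19%.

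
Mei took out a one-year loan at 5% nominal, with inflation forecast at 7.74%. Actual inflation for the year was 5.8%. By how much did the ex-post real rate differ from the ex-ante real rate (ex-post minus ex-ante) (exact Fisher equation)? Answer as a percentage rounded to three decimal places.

Ex-ante: (1 + 0.0500)/(1 + 0.0774) − 1 = -2.5432%
Ex-post: (1 + 0.0500)/(1 + 0.0580) − 1 = -0.7561%
Difference (ex-post − ex-ante) = 1.7870% → 1.787%.

1.787%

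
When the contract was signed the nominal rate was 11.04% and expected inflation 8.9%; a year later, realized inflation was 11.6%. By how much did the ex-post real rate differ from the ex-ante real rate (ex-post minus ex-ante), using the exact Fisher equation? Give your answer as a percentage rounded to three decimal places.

-2.467%

Ex-ante: (1 + 0.1104)/(1 + 0.0890) − 1 = 1.9651%
Ex-post: (1 + 0.1104)/(1 + 0.1160) − 1 = -0.5018%
Difference (ex-post − ex-ante) = -2.4669% → -2.467%.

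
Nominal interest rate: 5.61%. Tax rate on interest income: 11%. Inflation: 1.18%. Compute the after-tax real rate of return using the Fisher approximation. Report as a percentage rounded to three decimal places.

3.813%

After-tax nominal return = 5.61% × (1 − 0.11) = 4.9929%.
r ≈ 4.9929% − 1.18% → 3.813%.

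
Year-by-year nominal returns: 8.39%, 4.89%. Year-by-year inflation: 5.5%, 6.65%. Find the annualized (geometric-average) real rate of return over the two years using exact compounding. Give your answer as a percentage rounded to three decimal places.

0.521%

Compound the nominal returns: 1.0839 × 1.0489 = 1.13690271.
Compound inflation: 1.0550 × 1.0665 = 1.12515750.
Deflate: 1.13690271 / 1.12515750 = 1.01043873.
Annualized real rate = 1.01043873^(1/2) − 1 = 0.5206% → 0.521%.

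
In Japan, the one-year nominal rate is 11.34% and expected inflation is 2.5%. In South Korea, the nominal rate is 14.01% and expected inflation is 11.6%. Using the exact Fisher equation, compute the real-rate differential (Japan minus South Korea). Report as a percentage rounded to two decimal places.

Japan: (1 + 0.1134)/(1 + 0.0250) − 1 = 8.6244%
South Korea: (1 + 0.1401)/(1 + 0.1160) − 1 = 2.1595%
Differential = 8.6244% − 2.1595% = 6.4649% → 6.46%.

6.46%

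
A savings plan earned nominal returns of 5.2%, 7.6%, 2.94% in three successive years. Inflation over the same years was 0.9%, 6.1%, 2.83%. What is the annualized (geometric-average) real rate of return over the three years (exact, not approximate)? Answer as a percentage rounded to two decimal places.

Nominal growth factor = 1.0520 × 1.0760 × 1.0294 = 1.16523139
Price-level growth factor = 1.0090 × 1.0610 × 1.0283 = 1.10084554
Real growth factor = 1.16523139 / 1.10084554 = 1.05848764
Annualized real rate = 1.05848764^(1/3) − 1 = 1.9128% → 1.91%.

1.91%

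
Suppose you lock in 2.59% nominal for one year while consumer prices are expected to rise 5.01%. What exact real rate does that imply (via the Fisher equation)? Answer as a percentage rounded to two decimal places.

-2.30%

By the Fisher equation, 1 + r = (1 + i)/(1 + π).
1 + r = 1.02590 / 1.05010 = 0.976955
r = 0.976955 − 1 = -2.3045%, i.e. -2.30%.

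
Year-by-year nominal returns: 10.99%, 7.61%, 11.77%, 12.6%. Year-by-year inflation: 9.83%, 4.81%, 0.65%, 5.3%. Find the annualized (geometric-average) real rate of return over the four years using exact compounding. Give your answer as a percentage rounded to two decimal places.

Compound the nominal returns: 1.1099 × 1.0761 × 1.1177 × 1.1260 = 1.50314240.
Compound inflation: 1.0983 × 1.0481 × 1.0065 × 1.0530 = 1.22001692.
Deflate: 1.50314240 / 1.22001692 = 1.23206684.
Annualized real rate = 1.23206684^(1/4) − 1 = 5.3558% → 5.36%.

5.36%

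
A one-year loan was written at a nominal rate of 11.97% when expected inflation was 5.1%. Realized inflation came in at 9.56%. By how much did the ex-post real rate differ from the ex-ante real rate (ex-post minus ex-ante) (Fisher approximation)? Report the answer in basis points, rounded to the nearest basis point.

-446 basis points

Ex-ante: 11.97% − 5.1% = 6.870%
Ex-post: 11.97% − 9.56% = 2.410%
Difference (ex-post − ex-ante) = -4.4600% → -446 basis points.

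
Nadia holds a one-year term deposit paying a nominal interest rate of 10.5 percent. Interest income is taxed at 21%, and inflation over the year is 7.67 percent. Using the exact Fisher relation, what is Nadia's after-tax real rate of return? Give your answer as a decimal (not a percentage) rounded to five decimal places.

After-tax nominal return = 10.5% × (1 − 0.21) = 8.2950%.
1 + r = 1.08295 / 1.07670 = 1.0058048
After-tax real rate = 1.0058048 − 1 → 0.00580.

0.00580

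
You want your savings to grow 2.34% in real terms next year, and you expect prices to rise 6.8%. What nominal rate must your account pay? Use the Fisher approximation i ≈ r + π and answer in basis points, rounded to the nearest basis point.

914 basis points

i ≈ r + π = 2.34% + 6.8% = 914 basis points.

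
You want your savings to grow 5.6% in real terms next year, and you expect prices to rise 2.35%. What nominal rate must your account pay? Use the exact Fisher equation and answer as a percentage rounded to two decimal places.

8.08%

(1 + i) = (1 + r)(1 + π) = 1.05600 × 1.02350 = 1.080816
i = 1.080816 − 1, so the required nominal rate is 8.08%.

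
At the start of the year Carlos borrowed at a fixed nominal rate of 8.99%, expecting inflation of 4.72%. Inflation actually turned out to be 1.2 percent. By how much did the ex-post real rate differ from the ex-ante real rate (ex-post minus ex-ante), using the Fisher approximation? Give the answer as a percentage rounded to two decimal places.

3.52%

Ex-ante: 8.99% − 4.72% = 4.270%
Ex-post: 8.99% − 1.2% = 7.790%
Difference (ex-post − ex-ante) = 3.5200% → 3.52%.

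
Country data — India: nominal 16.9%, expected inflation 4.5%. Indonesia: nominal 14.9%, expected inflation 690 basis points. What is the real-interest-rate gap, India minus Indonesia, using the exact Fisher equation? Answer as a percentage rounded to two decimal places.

India: (1 + 0.1690)/(1 + 0.0450) − 1 = 11.8660%
Indonesia: (1 + 0.1490)/(1 + 0.0690) − 1 = 7.4836%
Differential = 11.8660% − 7.4836% = 4.3824% → 4.38%.

4.38%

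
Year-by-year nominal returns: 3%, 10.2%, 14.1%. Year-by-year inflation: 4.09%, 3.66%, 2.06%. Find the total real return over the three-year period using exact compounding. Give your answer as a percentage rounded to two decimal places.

Nominal growth factor = 1.0300 × 1.1020 × 1.1410 = 1.295103
Price-level growth factor = 1.0409 × 1.0366 × 1.0206 = 1.101224
Real growth factor = 1.295103 / 1.101224 = 1.176058
Total real return = 1.176058 − 1 → 17.61%.

17.61%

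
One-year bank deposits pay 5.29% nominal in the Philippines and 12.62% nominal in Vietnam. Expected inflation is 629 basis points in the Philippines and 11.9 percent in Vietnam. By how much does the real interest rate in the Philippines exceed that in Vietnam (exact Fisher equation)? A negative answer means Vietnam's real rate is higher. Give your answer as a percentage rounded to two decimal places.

-1.58%

The Philippines: (1 + 0.0529)/(1 + 0.0629) − 1 = -0.9408%
Vietnam: (1 + 0.1262)/(1 + 0.1190) − 1 = 0.6434%
Differential = -0.9408% − 0.6434% = -1.5843% → -1.58%.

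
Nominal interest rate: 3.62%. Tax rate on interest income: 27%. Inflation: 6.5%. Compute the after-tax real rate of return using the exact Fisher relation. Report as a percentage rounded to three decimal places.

-3.622%

After-tax nominal return = 3.62% × (1 − 0.27) = 2.6426%.
1 + r = 1.026426 / 1.06500 = 0.963780
After-tax real rate = 0.963780 − 1 → -3.622%.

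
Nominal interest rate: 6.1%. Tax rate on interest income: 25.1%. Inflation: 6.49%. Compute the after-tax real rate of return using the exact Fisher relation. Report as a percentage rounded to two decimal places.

After-tax nominal return = 6.1% × (1 − 0.251) = 4.5689%.
1 + r = 1.045689 / 1.06490 = 0.981960
After-tax real rate = 0.981960 − 1 → -1.80%.

-1.80%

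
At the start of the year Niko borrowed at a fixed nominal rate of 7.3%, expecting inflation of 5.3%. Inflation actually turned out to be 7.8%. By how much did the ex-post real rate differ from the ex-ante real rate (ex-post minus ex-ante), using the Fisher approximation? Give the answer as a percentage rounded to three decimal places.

Ex-ante: 7.3% − 5.3% = 2.000%
Ex-post: 7.3% − 7.8% = -0.500%
Difference (ex-post − ex-ante) = -2.5000% → -2.500%.

-2.500%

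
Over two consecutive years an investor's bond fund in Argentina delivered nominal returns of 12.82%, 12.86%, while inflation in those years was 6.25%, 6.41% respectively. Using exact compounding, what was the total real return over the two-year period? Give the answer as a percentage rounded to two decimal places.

12.62%

Compound the nominal returns: 1.1282 × 1.1286 = 1.273287.
Compound inflation: 1.0625 × 1.0641 = 1.130606.
Deflate: 1.273287 / 1.130606 = 1.126198.
Total real return = 1.126198 − 1 → 12.62%.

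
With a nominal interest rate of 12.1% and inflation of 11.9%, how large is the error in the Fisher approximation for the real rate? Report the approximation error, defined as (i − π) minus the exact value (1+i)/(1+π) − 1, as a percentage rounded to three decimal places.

Approximate: r ≈ 12.100% − 11.900% = 0.2000%
Exact: (1 + 0.1210)/(1 + 0.1190) − 1 = 0.1787%
Error = 0.2000% − 0.1787% = 0.0213% → 0.021%.

0.021%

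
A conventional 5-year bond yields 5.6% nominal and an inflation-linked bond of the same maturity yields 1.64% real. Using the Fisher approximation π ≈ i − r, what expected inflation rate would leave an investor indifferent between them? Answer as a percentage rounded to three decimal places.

π ≈ i − r = 5.6% − 1.64% → 3.960%.

3.960%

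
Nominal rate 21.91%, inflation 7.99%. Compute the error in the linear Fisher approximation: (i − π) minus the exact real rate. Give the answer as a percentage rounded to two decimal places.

1.03%

Approximate: r ≈ 21.910% − 7.990% = 13.9200%
Exact: (1 + 0.2191)/(1 + 0.0799) − 1 = 12.8901%
Error = 13.9200% − 12.8901% = 1.0299% → 1.03%.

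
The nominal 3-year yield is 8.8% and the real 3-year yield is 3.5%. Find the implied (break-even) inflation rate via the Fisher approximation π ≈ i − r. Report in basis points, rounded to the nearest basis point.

π ≈ i − r = 8.8% − 3.5% → 530 basis points.

530 basis points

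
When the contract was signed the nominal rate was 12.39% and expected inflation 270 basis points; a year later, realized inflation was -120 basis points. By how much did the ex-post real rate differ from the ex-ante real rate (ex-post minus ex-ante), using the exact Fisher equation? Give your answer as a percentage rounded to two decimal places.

Ex-ante: (1 + 0.1239)/(1 + 0.0270) − 1 = 9.4352%
Ex-post: (1 + 0.1239)/(1 − 0.0120) − 1 = 13.7551%
Difference (ex-post − ex-ante) = 4.3198% → 4.32%.

4.32%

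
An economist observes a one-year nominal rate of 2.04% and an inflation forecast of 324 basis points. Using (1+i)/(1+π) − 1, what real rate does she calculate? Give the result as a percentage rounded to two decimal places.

By the Fisher identity, 1 + r = (1 + i)/(1 + π).
1 + r = 1.02040 / 1.03240 = 0.988377
r = 0.988377 − 1 = -1.1623%, i.e. -1.16%.

-1.16%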